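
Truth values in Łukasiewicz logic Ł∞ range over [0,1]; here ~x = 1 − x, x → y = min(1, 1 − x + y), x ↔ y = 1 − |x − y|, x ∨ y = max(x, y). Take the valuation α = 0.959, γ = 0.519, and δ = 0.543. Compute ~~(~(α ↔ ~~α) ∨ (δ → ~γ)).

0.938

~α = 1 − 0.959 = 0.041
~~α = 1 − 0.041 = 0.959
α ↔ ~~α = 1 − |0.959 − 0.959| = 1 − 0.000 = 1.000
~(α ↔ ~~α) = 1 − 1.000 = 0.000
~γ = 1 − 0.519 = 0.481
δ → ~γ = min(1, 1 − 0.543 + 0.481) = min(1, 0.938) = 0.938
~(α ↔ ~~α) ∨ (δ → ~γ) = max(0.000, 0.938) = 0.938
~(~(α ↔ ~~α) ∨ (δ → ~γ)) = 1 − 0.938 = 0.062
~~(~(α ↔ ~~α) ∨ (δ → ~γ)) = 1 − 0.062 = 0.938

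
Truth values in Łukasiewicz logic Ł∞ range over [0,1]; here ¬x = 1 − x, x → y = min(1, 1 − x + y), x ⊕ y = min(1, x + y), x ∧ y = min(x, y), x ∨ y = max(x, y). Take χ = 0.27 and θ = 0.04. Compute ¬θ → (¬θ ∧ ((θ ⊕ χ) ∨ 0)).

¬θ = 1 − 0.04 = 0.96
θ ⊕ χ = min(1, 0.04 + 0.27) = min(1, 0.31) = 0.31
(θ ⊕ χ) ∨ 0 = max(0.31, 0.00) = 0.31
¬θ ∧ ((θ ⊕ χ) ∨ 0) = min(0.96, 0.31) = 0.31
¬θ → (¬θ ∧ ((θ ⊕ χ) ∨ 0)) = min(1, 1 − 0.96 + 0.31) = min(1, 0.35) = 0.35

0.35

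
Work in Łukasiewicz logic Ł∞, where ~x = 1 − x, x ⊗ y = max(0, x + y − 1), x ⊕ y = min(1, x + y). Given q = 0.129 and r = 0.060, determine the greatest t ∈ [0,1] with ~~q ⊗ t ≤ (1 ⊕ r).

1.000

~q = 1 − 0.129 = 0.871
~~q = 1 − 0.871 = 0.129
So the left factor is ~~q = 0.129.
1 ⊕ r = min(1, 1.000 + 0.060) = min(1, 1.060) = 1.000
So the right-hand bound is 1 ⊕ r = 1.000.
The residuum of the Łukasiewicz t-norm gives the supremum: min(1, 1 − 0.129 + 1.000).
1 − 0.129 + 1.000 = 1.871, so t = min(1, 1.871) = 1.000.
Check: 0.129 ⊗ 1.000 = max(0, 0.129) = 0.129 ≤ 1.000.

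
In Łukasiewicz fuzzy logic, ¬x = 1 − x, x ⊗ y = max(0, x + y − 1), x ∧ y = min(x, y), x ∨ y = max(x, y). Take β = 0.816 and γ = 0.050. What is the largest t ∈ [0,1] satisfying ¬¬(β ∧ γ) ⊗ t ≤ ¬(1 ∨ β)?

0.950

β ∧ γ = min(0.816, 0.050) = 0.050
¬(β ∧ γ) = 1 − 0.050 = 0.950
¬¬(β ∧ γ) = 1 − 0.950 = 0.050
So the left factor is ¬¬(β ∧ γ) = 0.050.
1 ∨ β = max(1.000, 0.816) = 1.000
¬(1 ∨ β) = 1 − 1.000 = 0.000
So the right-hand bound is ¬(1 ∨ β) = 0.000.
The residuum of the Łukasiewicz t-norm gives the supremum: min(1, 1 − 0.050 + 0.000).
1 − 0.050 + 0.000 = 0.950, so t = min(1, 0.950) = 0.950.
Check: 0.050 ⊗ 0.950 = max(0, 0.000) = 0.000 ≤ 0.000.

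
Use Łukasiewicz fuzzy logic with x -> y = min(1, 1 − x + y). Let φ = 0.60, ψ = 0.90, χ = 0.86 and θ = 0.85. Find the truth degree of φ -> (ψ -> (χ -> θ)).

χ -> θ = min(1, 1 − 0.86 + 0.85) = min(1, 0.99) = 0.99
ψ -> (χ -> θ) = min(1, 1 − 0.90 + 0.99) = min(1, 1.09) = 1.00
φ -> (ψ -> (χ -> θ)) = min(1, 1 − 0.60 + 1.00) = min(1, 1.40) = 1.00

1.00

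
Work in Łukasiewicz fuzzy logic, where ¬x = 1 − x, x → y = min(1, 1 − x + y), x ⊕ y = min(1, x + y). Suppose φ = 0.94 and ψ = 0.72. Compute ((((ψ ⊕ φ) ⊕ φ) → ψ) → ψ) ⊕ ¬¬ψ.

1.00

ψ ⊕ φ = min(1, 0.72 + 0.94) = min(1, 1.66) = 1.00
(ψ ⊕ φ) ⊕ φ = min(1, 1.00 + 0.94) = min(1, 1.94) = 1.00
((ψ ⊕ φ) ⊕ φ) → ψ = min(1, 1 − 1.00 + 0.72) = min(1, 0.72) = 0.72
(((ψ ⊕ φ) ⊕ φ) → ψ) → ψ = min(1, 1 − 0.72 + 0.72) = min(1, 1.00) = 1.00
¬ψ = 1 − 0.72 = 0.28
¬¬ψ = 1 − 0.28 = 0.72
((((ψ ⊕ φ) ⊕ φ) → ψ) → ψ) ⊕ ¬¬ψ = min(1, 1.00 + 0.72) = min(1, 1.72) = 1.00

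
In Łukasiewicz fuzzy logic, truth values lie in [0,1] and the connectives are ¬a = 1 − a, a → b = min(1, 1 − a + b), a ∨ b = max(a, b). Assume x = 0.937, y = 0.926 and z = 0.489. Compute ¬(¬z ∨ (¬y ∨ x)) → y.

¬z = 1 − 0.489 = 0.511
¬y = 1 − 0.926 = 0.074
¬y ∨ x = max(0.074, 0.937) = 0.937
¬z ∨ (¬y ∨ x) = max(0.511, 0.937) = 0.937
¬(¬z ∨ (¬y ∨ x)) = 1 − 0.937 = 0.063
¬(¬z ∨ (¬y ∨ x)) → y = min(1, 1 − 0.063 + 0.926) = min(1, 1.863) = 1.000

1.000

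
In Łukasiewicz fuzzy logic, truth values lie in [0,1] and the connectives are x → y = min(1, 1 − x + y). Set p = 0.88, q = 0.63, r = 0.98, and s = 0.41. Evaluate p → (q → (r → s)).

0.92

r → s = min(1, 1 − 0.98 + 0.41) = min(1, 0.43) = 0.43
q → (r → s) = min(1, 1 − 0.63 + 0.43) = min(1, 0.80) = 0.80
p → (q → (r → s)) = min(1, 1 − 0.88 + 0.80) = min(1, 0.92) = 0.92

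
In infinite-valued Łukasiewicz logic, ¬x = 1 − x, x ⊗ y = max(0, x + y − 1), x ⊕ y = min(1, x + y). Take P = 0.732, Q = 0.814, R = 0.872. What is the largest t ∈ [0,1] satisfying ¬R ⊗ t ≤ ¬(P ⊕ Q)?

0.872

¬R = 1 − 0.872 = 0.128
So the left factor is ¬R = 0.128.
P ⊕ Q = min(1, 0.732 + 0.814) = min(1, 1.546) = 1.000
¬(P ⊕ Q) = 1 − 1.000 = 0.000
So the right-hand bound is ¬(P ⊕ Q) = 0.000.
The residuum of the Łukasiewicz t-norm gives the supremum: min(1, 1 − 0.128 + 0.000).
1 − 0.128 + 0.000 = 0.872, so t = min(1, 0.872) = 0.872.
Check: 0.128 ⊗ 0.872 = max(0, 0.000) = 0.000 ≤ 0.000.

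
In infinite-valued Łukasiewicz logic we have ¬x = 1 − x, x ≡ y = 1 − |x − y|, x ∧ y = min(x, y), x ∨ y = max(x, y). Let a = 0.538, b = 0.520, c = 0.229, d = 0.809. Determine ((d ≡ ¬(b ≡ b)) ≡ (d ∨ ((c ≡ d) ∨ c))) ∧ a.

b ≡ b = 1 − |0.520 − 0.520| = 1 − 0.000 = 1.000
¬(b ≡ b) = 1 − 1.000 = 0.000
d ≡ ¬(b ≡ b) = 1 − |0.809 − 0.000| = 1 − 0.809 = 0.191
c ≡ d = 1 − |0.229 − 0.809| = 1 − 0.580 = 0.420
(c ≡ d) ∨ c = max(0.420, 0.229) = 0.420
d ∨ ((c ≡ d) ∨ c) = max(0.809, 0.420) = 0.809
(d ≡ ¬(b ≡ b)) ≡ (d ∨ ((c ≡ d) ∨ c)) = 1 − |0.191 − 0.809| = 1 − 0.618 = 0.382
((d ≡ ¬(b ≡ b)) ≡ (d ∨ ((c ≡ d) ∨ c))) ∧ a = min(0.382, 0.538) = 0.382

0.382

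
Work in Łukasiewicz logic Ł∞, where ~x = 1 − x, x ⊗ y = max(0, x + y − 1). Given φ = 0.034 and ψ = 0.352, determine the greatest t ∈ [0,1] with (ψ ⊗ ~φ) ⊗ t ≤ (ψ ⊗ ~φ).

~φ = 1 − 0.034 = 0.966
ψ ⊗ ~φ = max(0, 0.352 + 0.966 − 1) = max(0, 0.318) = 0.318
So the left factor is ψ ⊗ ~φ = 0.318.
So the right-hand bound is ψ ⊗ ~φ = 0.318.
The residuum of the Łukasiewicz t-norm gives the supremum: min(1, 1 − 0.318 + 0.318).
1 − 0.318 + 0.318 = 1.000, so t = min(1, 1.000) = 1.000.
Check: 0.318 ⊗ 1.000 = max(0, 0.318) = 0.318 ≤ 0.318.

1.000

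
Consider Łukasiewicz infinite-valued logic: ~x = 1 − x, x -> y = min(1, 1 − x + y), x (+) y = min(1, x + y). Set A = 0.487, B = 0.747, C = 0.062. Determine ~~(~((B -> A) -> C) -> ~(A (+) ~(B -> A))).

0.575

B -> A = min(1, 1 − 0.747 + 0.487) = min(1, 0.740) = 0.740
(B -> A) -> C = min(1, 1 − 0.740 + 0.062) = min(1, 0.322) = 0.322
~((B -> A) -> C) = 1 − 0.322 = 0.678
~(B -> A) = 1 − 0.740 = 0.260
A (+) ~(B -> A) = min(1, 0.487 + 0.260) = min(1, 0.747) = 0.747
~(A (+) ~(B -> A)) = 1 − 0.747 = 0.253
~((B -> A) -> C) -> ~(A (+) ~(B -> A)) = min(1, 1 − 0.678 + 0.253) = min(1, 0.575) = 0.575
~(~((B -> A) -> C) -> ~(A (+) ~(B -> A))) = 1 − 0.575 = 0.425
~~(~((B -> A) -> C) -> ~(A (+) ~(B -> A))) = 1 − 0.425 = 0.575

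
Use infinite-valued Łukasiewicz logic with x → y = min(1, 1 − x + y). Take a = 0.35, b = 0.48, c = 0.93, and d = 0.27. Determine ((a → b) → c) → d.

a → b = min(1, 1 − 0.35 + 0.48) = min(1, 1.13) = 1.00
(a → b) → c = min(1, 1 − 1.00 + 0.93) = min(1, 0.93) = 0.93
((a → b) → c) → d = min(1, 1 − 0.93 + 0.27) = min(1, 0.34) = 0.34

0.34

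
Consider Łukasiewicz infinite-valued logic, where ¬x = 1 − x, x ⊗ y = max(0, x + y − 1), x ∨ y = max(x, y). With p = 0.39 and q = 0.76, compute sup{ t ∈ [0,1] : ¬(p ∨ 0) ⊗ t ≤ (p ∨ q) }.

p ∨ 0 = max(0.39, 0.00) = 0.39
¬(p ∨ 0) = 1 − 0.39 = 0.61
So the left factor is ¬(p ∨ 0) = 0.61.
p ∨ q = max(0.39, 0.76) = 0.76
So the right-hand bound is p ∨ q = 0.76.
The residuum of the Łukasiewicz t-norm gives the supremum: min(1, 1 − 0.61 + 0.76).
1 − 0.61 + 0.76 = 1.15, so t = min(1, 1.15) = 1.00.
Check: 0.61 ⊗ 1.00 = max(0, 0.61) = 0.61 ≤ 0.76.

1.00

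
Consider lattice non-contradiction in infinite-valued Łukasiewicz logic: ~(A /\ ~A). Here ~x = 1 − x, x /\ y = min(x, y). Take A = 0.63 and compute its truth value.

~A = 1 − 0.63 = 0.37
A /\ ~A = min(0.63, 0.37) = 0.37
~(A /\ ~A) = 1 − 0.37 = 0.63
(The value 0.63 < 1 shows this instance is not satisfied; not a Ł∞-tautology — its value is 1 − min(a, 1−a).)

0.63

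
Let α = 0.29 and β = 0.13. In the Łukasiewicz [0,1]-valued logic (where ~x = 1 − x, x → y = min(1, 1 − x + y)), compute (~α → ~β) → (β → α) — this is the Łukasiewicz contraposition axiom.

~α = 1 − 0.29 = 0.71
~β = 1 − 0.13 = 0.87
~α → ~β = min(1, 1 − 0.71 + 0.87) = min(1, 1.16) = 1.00
β → α = min(1, 1 − 0.13 + 0.29) = min(1, 1.16) = 1.00
(~α → ~β) → (β → α) = min(1, 1 − 1.00 + 1.00) = min(1, 1.00) = 1.00
(As expected: an axiom of Ł∞, always 1.)

1.00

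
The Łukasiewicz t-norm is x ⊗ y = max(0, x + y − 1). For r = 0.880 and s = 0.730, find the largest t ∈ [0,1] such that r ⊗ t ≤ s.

0.850

The residuum of the Łukasiewicz t-norm gives the supremum: min(1, 1 − 0.880 + 0.730).
1 − 0.880 + 0.730 = 0.850, so t = min(1, 0.850) = 0.850.
Check: 0.880 ⊗ 0.850 = max(0, 0.730) = 0.730 ≤ 0.730.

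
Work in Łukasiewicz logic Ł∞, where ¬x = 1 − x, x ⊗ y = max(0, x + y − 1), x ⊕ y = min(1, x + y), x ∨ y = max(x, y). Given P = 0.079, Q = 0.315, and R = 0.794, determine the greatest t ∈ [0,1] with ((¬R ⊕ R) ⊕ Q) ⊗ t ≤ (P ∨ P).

0.079

¬R = 1 − 0.794 = 0.206
¬R ⊕ R = min(1, 0.206 + 0.794) = min(1, 1.000) = 1.000
(¬R ⊕ R) ⊕ Q = min(1, 1.000 + 0.315) = min(1, 1.315) = 1.000
So the left factor is (¬R ⊕ R) ⊕ Q = 1.000.
P ∨ P = max(0.079, 0.079) = 0.079
So the right-hand bound is P ∨ P = 0.079.
The residuum of the Łukasiewicz t-norm gives the supremum: min(1, 1 − 1.000 + 0.079).
1 − 1.000 + 0.079 = 0.079, so t = min(1, 0.079) = 0.079.
Check: 1.000 ⊗ 0.079 = max(0, 0.079) = 0.079 ≤ 0.079.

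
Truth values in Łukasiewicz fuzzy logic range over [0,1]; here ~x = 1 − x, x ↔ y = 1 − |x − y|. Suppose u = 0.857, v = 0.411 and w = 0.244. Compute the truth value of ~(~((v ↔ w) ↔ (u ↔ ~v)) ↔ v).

v ↔ w = 1 − |0.411 − 0.244| = 1 − 0.167 = 0.833
~v = 1 − 0.411 = 0.589
u ↔ ~v = 1 − |0.857 − 0.589| = 1 − 0.268 = 0.732
(v ↔ w) ↔ (u ↔ ~v) = 1 − |0.833 − 0.732| = 1 − 0.101 = 0.899
~((v ↔ w) ↔ (u ↔ ~v)) = 1 − 0.899 = 0.101
~((v ↔ w) ↔ (u ↔ ~v)) ↔ v = 1 − |0.101 − 0.411| = 1 − 0.310 = 0.690
~(~((v ↔ w) ↔ (u ↔ ~v)) ↔ v) = 1 − 0.690 = 0.310

0.310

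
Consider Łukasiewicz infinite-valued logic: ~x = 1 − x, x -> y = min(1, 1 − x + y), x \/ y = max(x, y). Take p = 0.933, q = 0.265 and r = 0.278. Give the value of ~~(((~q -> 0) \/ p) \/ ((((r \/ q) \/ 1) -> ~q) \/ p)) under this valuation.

~q = 1 − 0.265 = 0.735
~q -> 0 = min(1, 1 − 0.735 + 0.000) = min(1, 0.265) = 0.265
(~q -> 0) \/ p = max(0.265, 0.933) = 0.933
r \/ q = max(0.278, 0.265) = 0.278
(r \/ q) \/ 1 = max(0.278, 1.000) = 1.000
((r \/ q) \/ 1) -> ~q = min(1, 1 − 1.000 + 0.735) = min(1, 0.735) = 0.735
(((r \/ q) \/ 1) -> ~q) \/ p = max(0.735, 0.933) = 0.933
((~q -> 0) \/ p) \/ ((((r \/ q) \/ 1) -> ~q) \/ p) = max(0.933, 0.933) = 0.933
~(((~q -> 0) \/ p) \/ ((((r \/ q) \/ 1) -> ~q) \/ p)) = 1 − 0.933 = 0.067
~~(((~q -> 0) \/ p) \/ ((((r \/ q) \/ 1) -> ~q) \/ p)) = 1 − 0.067 = 0.933

0.933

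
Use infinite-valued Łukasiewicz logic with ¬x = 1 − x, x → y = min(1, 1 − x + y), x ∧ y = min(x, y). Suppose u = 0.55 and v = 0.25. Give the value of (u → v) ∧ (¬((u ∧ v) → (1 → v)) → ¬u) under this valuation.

0.70

u → v = min(1, 1 − 0.55 + 0.25) = min(1, 0.70) = 0.70
u ∧ v = min(0.55, 0.25) = 0.25
1 → v = min(1, 1 − 1.00 + 0.25) = min(1, 0.25) = 0.25
(u ∧ v) → (1 → v) = min(1, 1 − 0.25 + 0.25) = min(1, 1.00) = 1.00
¬((u ∧ v) → (1 → v)) = 1 − 1.00 = 0.00
¬u = 1 − 0.55 = 0.45
¬((u ∧ v) → (1 → v)) → ¬u = min(1, 1 − 0.00 + 0.45) = min(1, 1.45) = 1.00
(u → v) ∧ (¬((u ∧ v) → (1 → v)) → ¬u) = min(0.70, 1.00) = 0.70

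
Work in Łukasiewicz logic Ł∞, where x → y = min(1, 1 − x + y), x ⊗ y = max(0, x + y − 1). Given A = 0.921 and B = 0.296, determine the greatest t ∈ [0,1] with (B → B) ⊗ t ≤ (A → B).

B → B = min(1, 1 − 0.296 + 0.296) = min(1, 1.000) = 1.000
So the left factor is B → B = 1.000.
A → B = min(1, 1 − 0.921 + 0.296) = min(1, 0.375) = 0.375
So the right-hand bound is A → B = 0.375.
The residuum of the Łukasiewicz t-norm gives the supremum: min(1, 1 − 1.000 + 0.375).
1 − 1.000 + 0.375 = 0.375, so t = min(1, 0.375) = 0.375.
Check: 1.000 ⊗ 0.375 = max(0, 0.375) = 0.375 ≤ 0.375.

0.375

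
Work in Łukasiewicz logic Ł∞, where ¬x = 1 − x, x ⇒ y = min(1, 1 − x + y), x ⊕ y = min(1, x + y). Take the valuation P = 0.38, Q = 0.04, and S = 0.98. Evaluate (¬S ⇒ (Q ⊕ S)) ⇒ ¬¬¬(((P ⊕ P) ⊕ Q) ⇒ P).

¬S = 1 − 0.98 = 0.02
Q ⊕ S = min(1, 0.04 + 0.98) = min(1, 1.02) = 1.00
¬S ⇒ (Q ⊕ S) = min(1, 1 − 0.02 + 1.00) = min(1, 1.98) = 1.00
P ⊕ P = min(1, 0.38 + 0.38) = min(1, 0.76) = 0.76
(P ⊕ P) ⊕ Q = min(1, 0.76 + 0.04) = min(1, 0.80) = 0.80
((P ⊕ P) ⊕ Q) ⇒ P = min(1, 1 − 0.80 + 0.38) = min(1, 0.58) = 0.58
¬(((P ⊕ P) ⊕ Q) ⇒ P) = 1 − 0.58 = 0.42
¬¬(((P ⊕ P) ⊕ Q) ⇒ P) = 1 − 0.42 = 0.58
¬¬¬(((P ⊕ P) ⊕ Q) ⇒ P) = 1 − 0.58 = 0.42
(¬S ⇒ (Q ⊕ S)) ⇒ ¬¬¬(((P ⊕ P) ⊕ Q) ⇒ P) = min(1, 1 − 1.00 + 0.42) = min(1, 0.42) = 0.42

0.42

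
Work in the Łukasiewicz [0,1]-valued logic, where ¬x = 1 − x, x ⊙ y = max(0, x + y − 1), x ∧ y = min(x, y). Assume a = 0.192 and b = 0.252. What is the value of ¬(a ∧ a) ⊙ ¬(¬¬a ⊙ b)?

0.808

a ∧ a = min(0.192, 0.192) = 0.192
¬(a ∧ a) = 1 − 0.192 = 0.808
¬a = 1 − 0.192 = 0.808
¬¬a = 1 − 0.808 = 0.192
¬¬a ⊙ b = max(0, 0.192 + 0.252 − 1) = max(0, -0.556) = 0.000
¬(¬¬a ⊙ b) = 1 − 0.000 = 1.000
¬(a ∧ a) ⊙ ¬(¬¬a ⊙ b) = max(0, 0.808 + 1.000 − 1) = max(0, 0.808) = 0.808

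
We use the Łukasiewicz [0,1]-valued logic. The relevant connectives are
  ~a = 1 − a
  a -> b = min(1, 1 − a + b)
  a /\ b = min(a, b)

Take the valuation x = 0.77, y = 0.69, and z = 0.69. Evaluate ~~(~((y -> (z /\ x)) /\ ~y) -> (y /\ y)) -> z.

z /\ x = min(0.69, 0.77) = 0.69
y -> (z /\ x) = min(1, 1 − 0.69 + 0.69) = min(1, 1.00) = 1.00
~y = 1 − 0.69 = 0.31
(y -> (z /\ x)) /\ ~y = min(1.00, 0.31) = 0.31
~((y -> (z /\ x)) /\ ~y) = 1 − 0.31 = 0.69
y /\ y = min(0.69, 0.69) = 0.69
~((y -> (z /\ x)) /\ ~y) -> (y /\ y) = min(1, 1 − 0.69 + 0.69) = min(1, 1.00) = 1.00
~(~((y -> (z /\ x)) /\ ~y) -> (y /\ y)) = 1 − 1.00 = 0.00
~~(~((y -> (z /\ x)) /\ ~y) -> (y /\ y)) = 1 − 0.00 = 1.00
~~(~((y -> (z /\ x)) /\ ~y) -> (y /\ y)) -> z = min(1, 1 − 1.00 + 0.69) = min(1, 0.69) = 0.69

0.69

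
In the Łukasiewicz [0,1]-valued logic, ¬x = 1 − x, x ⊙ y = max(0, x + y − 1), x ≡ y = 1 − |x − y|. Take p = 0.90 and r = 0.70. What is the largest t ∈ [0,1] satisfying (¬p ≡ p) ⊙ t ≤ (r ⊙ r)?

¬p = 1 − 0.90 = 0.10
¬p ≡ p = 1 − |0.10 − 0.90| = 1 − 0.80 = 0.20
So the left factor is ¬p ≡ p = 0.20.
r ⊙ r = max(0, 0.70 + 0.70 − 1) = max(0, 0.40) = 0.40
So the right-hand bound is r ⊙ r = 0.40.
The residuum of the Łukasiewicz t-norm gives the supremum: min(1, 1 − 0.20 + 0.40).
1 − 0.20 + 0.40 = 1.20, so t = min(1, 1.20) = 1.00.
Check: 0.20 ⊙ 1.00 = max(0, 0.20) = 0.20 ≤ 0.40.

1.00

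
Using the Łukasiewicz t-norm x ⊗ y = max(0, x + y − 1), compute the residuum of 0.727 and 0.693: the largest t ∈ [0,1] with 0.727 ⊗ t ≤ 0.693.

0.966

The residuum of the Łukasiewicz t-norm gives the supremum: min(1, 1 − 0.727 + 0.693).
1 − 0.727 + 0.693 = 0.966, so t = min(1, 0.966) = 0.966.
Check: 0.727 ⊗ 0.966 = max(0, 0.693) = 0.693 ≤ 0.693.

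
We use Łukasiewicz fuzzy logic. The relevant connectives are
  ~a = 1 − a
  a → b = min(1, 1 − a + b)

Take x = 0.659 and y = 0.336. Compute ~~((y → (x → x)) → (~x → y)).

x → x = min(1, 1 − 0.659 + 0.659) = min(1, 1.000) = 1.000
y → (x → x) = min(1, 1 − 0.336 + 1.000) = min(1, 1.664) = 1.000
~x = 1 − 0.659 = 0.341
~x → y = min(1, 1 − 0.341 + 0.336) = min(1, 0.995) = 0.995
(y → (x → x)) → (~x → y) = min(1, 1 − 1.000 + 0.995) = min(1, 0.995) = 0.995
~((y → (x → x)) → (~x → y)) = 1 − 0.995 = 0.005
~~((y → (x → x)) → (~x → y)) = 1 − 0.005 = 0.995

0.995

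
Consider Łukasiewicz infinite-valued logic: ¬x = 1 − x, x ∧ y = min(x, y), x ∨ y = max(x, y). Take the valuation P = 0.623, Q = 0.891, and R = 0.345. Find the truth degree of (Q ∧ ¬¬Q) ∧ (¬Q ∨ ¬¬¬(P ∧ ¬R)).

0.377

¬Q = 1 − 0.891 = 0.109
¬¬Q = 1 − 0.109 = 0.891
Q ∧ ¬¬Q = min(0.891, 0.891) = 0.891
¬R = 1 − 0.345 = 0.655
P ∧ ¬R = min(0.623, 0.655) = 0.623
¬(P ∧ ¬R) = 1 − 0.623 = 0.377
¬¬(P ∧ ¬R) = 1 − 0.377 = 0.623
¬¬¬(P ∧ ¬R) = 1 − 0.623 = 0.377
¬Q ∨ ¬¬¬(P ∧ ¬R) = max(0.109, 0.377) = 0.377
(Q ∧ ¬¬Q) ∧ (¬Q ∨ ¬¬¬(P ∧ ¬R)) = min(0.891, 0.377) = 0.377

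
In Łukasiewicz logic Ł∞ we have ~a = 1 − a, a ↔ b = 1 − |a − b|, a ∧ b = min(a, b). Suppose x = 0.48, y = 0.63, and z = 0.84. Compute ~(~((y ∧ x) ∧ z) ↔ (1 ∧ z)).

0.32

y ∧ x = min(0.63, 0.48) = 0.48
(y ∧ x) ∧ z = min(0.48, 0.84) = 0.48
~((y ∧ x) ∧ z) = 1 − 0.48 = 0.52
1 ∧ z = min(1.00, 0.84) = 0.84
~((y ∧ x) ∧ z) ↔ (1 ∧ z) = 1 − |0.52 − 0.84| = 1 − 0.32 = 0.68
~(~((y ∧ x) ∧ z) ↔ (1 ∧ z)) = 1 − 0.68 = 0.32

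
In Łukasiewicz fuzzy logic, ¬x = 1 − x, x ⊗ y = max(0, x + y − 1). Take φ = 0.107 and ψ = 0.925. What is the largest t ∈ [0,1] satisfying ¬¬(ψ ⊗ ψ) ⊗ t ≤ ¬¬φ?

0.257

ψ ⊗ ψ = max(0, 0.925 + 0.925 − 1) = max(0, 0.850) = 0.850
¬(ψ ⊗ ψ) = 1 − 0.850 = 0.150
¬¬(ψ ⊗ ψ) = 1 − 0.150 = 0.850
So the left factor is ¬¬(ψ ⊗ ψ) = 0.850.
¬φ = 1 − 0.107 = 0.893
¬¬φ = 1 − 0.893 = 0.107
So the right-hand bound is ¬¬φ = 0.107.
The residuum of the Łukasiewicz t-norm gives the supremum: min(1, 1 − 0.850 + 0.107).
1 − 0.850 + 0.107 = 0.257, so t = min(1, 0.257) = 0.257.
Check: 0.850 ⊗ 0.257 = max(0, 0.107) = 0.107 ≤ 0.107.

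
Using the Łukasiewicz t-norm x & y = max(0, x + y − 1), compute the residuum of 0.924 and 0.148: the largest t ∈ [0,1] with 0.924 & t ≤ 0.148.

0.224

The residuum of the Łukasiewicz t-norm gives the supremum: min(1, 1 − 0.924 + 0.148).
1 − 0.924 + 0.148 = 0.224, so t = min(1, 0.224) = 0.224.
Check: 0.924 & 0.224 = max(0, 0.148) = 0.148 ≤ 0.148.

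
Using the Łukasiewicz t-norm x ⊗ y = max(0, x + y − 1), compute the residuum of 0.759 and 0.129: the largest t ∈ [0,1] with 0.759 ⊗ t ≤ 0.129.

0.370

The residuum of the Łukasiewicz t-norm gives the supremum: min(1, 1 − 0.759 + 0.129).
1 − 0.759 + 0.129 = 0.370, so t = min(1, 0.370) = 0.370.
Check: 0.759 ⊗ 0.370 = max(0, 0.129) = 0.129 ≤ 0.129.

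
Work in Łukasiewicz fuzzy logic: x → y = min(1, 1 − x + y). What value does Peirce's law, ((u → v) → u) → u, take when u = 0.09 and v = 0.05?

0.96

u → v = min(1, 1 − 0.09 + 0.05) = min(1, 0.96) = 0.96
(u → v) → u = min(1, 1 − 0.96 + 0.09) = min(1, 0.13) = 0.13
((u → v) → u) → u = min(1, 1 − 0.13 + 0.09) = min(1, 0.96) = 0.96
(The value 0.96 < 1 shows this instance is not satisfied; not a Ł∞-tautology in general.)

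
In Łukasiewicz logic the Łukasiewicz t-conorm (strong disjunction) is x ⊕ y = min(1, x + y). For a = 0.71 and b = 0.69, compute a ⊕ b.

a ⊕ b = min(1, 0.71 + 0.69) = min(1, 1.40) = 1.00
For comparison, the Gödel t-conorm max(x, y) would give 0.71.

1.00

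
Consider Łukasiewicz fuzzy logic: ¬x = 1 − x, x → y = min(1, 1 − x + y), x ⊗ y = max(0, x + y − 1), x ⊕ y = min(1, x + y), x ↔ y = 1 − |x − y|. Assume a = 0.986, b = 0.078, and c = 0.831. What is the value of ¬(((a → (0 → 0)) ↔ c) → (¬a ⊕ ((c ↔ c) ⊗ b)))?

0 → 0 = min(1, 1 − 0.000 + 0.000) = min(1, 1.000) = 1.000
a → (0 → 0) = min(1, 1 − 0.986 + 1.000) = min(1, 1.014) = 1.000
(a → (0 → 0)) ↔ c = 1 − |1.000 − 0.831| = 1 − 0.169 = 0.831
¬a = 1 − 0.986 = 0.014
c ↔ c = 1 − |0.831 − 0.831| = 1 − 0.000 = 1.000
(c ↔ c) ⊗ b = max(0, 1.000 + 0.078 − 1) = max(0, 0.078) = 0.078
¬a ⊕ ((c ↔ c) ⊗ b) = min(1, 0.014 + 0.078) = min(1, 0.092) = 0.092
((a → (0 → 0)) ↔ c) → (¬a ⊕ ((c ↔ c) ⊗ b)) = min(1, 1 − 0.831 + 0.092) = min(1, 0.261) = 0.261
¬(((a → (0 → 0)) ↔ c) → (¬a ⊕ ((c ↔ c) ⊗ b))) = 1 − 0.261 = 0.739

0.739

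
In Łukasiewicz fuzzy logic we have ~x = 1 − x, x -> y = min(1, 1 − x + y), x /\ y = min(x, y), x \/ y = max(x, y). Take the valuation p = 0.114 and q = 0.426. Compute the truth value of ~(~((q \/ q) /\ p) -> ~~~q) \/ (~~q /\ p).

0.312

q \/ q = max(0.426, 0.426) = 0.426
(q \/ q) /\ p = min(0.426, 0.114) = 0.114
~((q \/ q) /\ p) = 1 − 0.114 = 0.886
~q = 1 − 0.426 = 0.574
~~q = 1 − 0.574 = 0.426
~~~q = 1 − 0.426 = 0.574
~((q \/ q) /\ p) -> ~~~q = min(1, 1 − 0.886 + 0.574) = min(1, 0.688) = 0.688
~(~((q \/ q) /\ p) -> ~~~q) = 1 − 0.688 = 0.312
~~q /\ p = min(0.426, 0.114) = 0.114
~(~((q \/ q) /\ p) -> ~~~q) \/ (~~q /\ p) = max(0.312, 0.114) = 0.312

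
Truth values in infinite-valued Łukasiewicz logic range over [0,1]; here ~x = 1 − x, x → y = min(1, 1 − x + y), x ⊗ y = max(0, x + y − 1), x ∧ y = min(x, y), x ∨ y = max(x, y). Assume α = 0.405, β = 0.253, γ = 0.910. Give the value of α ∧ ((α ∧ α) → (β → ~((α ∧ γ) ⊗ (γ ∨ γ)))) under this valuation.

0.405

α ∧ α = min(0.405, 0.405) = 0.405
α ∧ γ = min(0.405, 0.910) = 0.405
γ ∨ γ = max(0.910, 0.910) = 0.910
(α ∧ γ) ⊗ (γ ∨ γ) = max(0, 0.405 + 0.910 − 1) = max(0, 0.315) = 0.315
~((α ∧ γ) ⊗ (γ ∨ γ)) = 1 − 0.315 = 0.685
β → ~((α ∧ γ) ⊗ (γ ∨ γ)) = min(1, 1 − 0.253 + 0.685) = min(1, 1.432) = 1.000
(α ∧ α) → (β → ~((α ∧ γ) ⊗ (γ ∨ γ))) = min(1, 1 − 0.405 + 1.000) = min(1, 1.595) = 1.000
α ∧ ((α ∧ α) → (β → ~((α ∧ γ) ⊗ (γ ∨ γ)))) = min(0.405, 1.000) = 0.405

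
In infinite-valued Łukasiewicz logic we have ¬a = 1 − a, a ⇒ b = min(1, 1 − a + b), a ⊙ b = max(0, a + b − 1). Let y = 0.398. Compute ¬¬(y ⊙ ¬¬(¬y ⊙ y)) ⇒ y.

¬y = 1 − 0.398 = 0.602
¬y ⊙ y = max(0, 0.602 + 0.398 − 1) = max(0, 0.000) = 0.000
¬(¬y ⊙ y) = 1 − 0.000 = 1.000
¬¬(¬y ⊙ y) = 1 − 1.000 = 0.000
y ⊙ ¬¬(¬y ⊙ y) = max(0, 0.398 + 0.000 − 1) = max(0, -0.602) = 0.000
¬(y ⊙ ¬¬(¬y ⊙ y)) = 1 − 0.000 = 1.000
¬¬(y ⊙ ¬¬(¬y ⊙ y)) = 1 − 1.000 = 0.000
¬¬(y ⊙ ¬¬(¬y ⊙ y)) ⇒ y = min(1, 1 − 0.000 + 0.398) = min(1, 1.398) = 1.000

1.000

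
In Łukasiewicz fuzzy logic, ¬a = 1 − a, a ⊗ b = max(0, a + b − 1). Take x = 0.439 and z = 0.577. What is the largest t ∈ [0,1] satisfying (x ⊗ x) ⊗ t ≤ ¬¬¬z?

x ⊗ x = max(0, 0.439 + 0.439 − 1) = max(0, -0.122) = 0.000
So the left factor is x ⊗ x = 0.000.
¬z = 1 − 0.577 = 0.423
¬¬z = 1 − 0.423 = 0.577
¬¬¬z = 1 − 0.577 = 0.423
So the right-hand bound is ¬¬¬z = 0.423.
The residuum of the Łukasiewicz t-norm gives the supremum: min(1, 1 − 0.000 + 0.423).
1 − 0.000 + 0.423 = 1.423, so t = min(1, 1.423) = 1.000.
Check: 0.000 ⊗ 1.000 = max(0, 0.000) = 0.000 ≤ 0.423.

1.000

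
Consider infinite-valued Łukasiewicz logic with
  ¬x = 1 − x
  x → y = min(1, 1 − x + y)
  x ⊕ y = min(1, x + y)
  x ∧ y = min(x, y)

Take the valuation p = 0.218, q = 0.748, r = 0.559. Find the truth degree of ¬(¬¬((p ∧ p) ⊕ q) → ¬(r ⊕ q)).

0.966

p ∧ p = min(0.218, 0.218) = 0.218
(p ∧ p) ⊕ q = min(1, 0.218 + 0.748) = min(1, 0.966) = 0.966
¬((p ∧ p) ⊕ q) = 1 − 0.966 = 0.034
¬¬((p ∧ p) ⊕ q) = 1 − 0.034 = 0.966
r ⊕ q = min(1, 0.559 + 0.748) = min(1, 1.307) = 1.000
¬(r ⊕ q) = 1 − 1.000 = 0.000
¬¬((p ∧ p) ⊕ q) → ¬(r ⊕ q) = min(1, 1 − 0.966 + 0.000) = min(1, 0.034) = 0.034
¬(¬¬((p ∧ p) ⊕ q) → ¬(r ⊕ q)) = 1 − 0.034 = 0.966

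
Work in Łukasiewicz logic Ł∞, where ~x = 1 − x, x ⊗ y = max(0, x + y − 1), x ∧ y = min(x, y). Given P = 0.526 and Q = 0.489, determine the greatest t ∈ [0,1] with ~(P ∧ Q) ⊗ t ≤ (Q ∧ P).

0.978

P ∧ Q = min(0.526, 0.489) = 0.489
~(P ∧ Q) = 1 − 0.489 = 0.511
So the left factor is ~(P ∧ Q) = 0.511.
Q ∧ P = min(0.489, 0.526) = 0.489
So the right-hand bound is Q ∧ P = 0.489.
The residuum of the Łukasiewicz t-norm gives the supremum: min(1, 1 − 0.511 + 0.489).
1 − 0.511 + 0.489 = 0.978, so t = min(1, 0.978) = 0.978.
Check: 0.511 ⊗ 0.978 = max(0, 0.489) = 0.489 ≤ 0.489.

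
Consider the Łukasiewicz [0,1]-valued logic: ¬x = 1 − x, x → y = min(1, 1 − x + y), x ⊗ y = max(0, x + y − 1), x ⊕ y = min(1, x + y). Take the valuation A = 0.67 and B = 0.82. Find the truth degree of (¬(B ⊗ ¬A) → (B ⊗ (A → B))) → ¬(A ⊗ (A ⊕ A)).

¬A = 1 − 0.67 = 0.33
B ⊗ ¬A = max(0, 0.82 + 0.33 − 1) = max(0, 0.15) = 0.15
¬(B ⊗ ¬A) = 1 − 0.15 = 0.85
A → B = min(1, 1 − 0.67 + 0.82) = min(1, 1.15) = 1.00
B ⊗ (A → B) = max(0, 0.82 + 1.00 − 1) = max(0, 0.82) = 0.82
¬(B ⊗ ¬A) → (B ⊗ (A → B)) = min(1, 1 − 0.85 + 0.82) = min(1, 0.97) = 0.97
A ⊕ A = min(1, 0.67 + 0.67) = min(1, 1.34) = 1.00
A ⊗ (A ⊕ A) = max(0, 0.67 + 1.00 − 1) = max(0, 0.67) = 0.67
¬(A ⊗ (A ⊕ A)) = 1 − 0.67 = 0.33
(¬(B ⊗ ¬A) → (B ⊗ (A → B))) → ¬(A ⊗ (A ⊕ A)) = min(1, 1 − 0.97 + 0.33) = min(1, 0.36) = 0.36

0.36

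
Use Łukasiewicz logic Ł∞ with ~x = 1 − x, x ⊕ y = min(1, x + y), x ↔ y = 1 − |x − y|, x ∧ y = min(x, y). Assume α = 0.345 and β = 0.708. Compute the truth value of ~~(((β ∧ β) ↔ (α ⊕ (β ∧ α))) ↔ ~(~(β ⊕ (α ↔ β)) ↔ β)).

0.726

β ∧ β = min(0.708, 0.708) = 0.708
β ∧ α = min(0.708, 0.345) = 0.345
α ⊕ (β ∧ α) = min(1, 0.345 + 0.345) = min(1, 0.690) = 0.690
(β ∧ β) ↔ (α ⊕ (β ∧ α)) = 1 − |0.708 − 0.690| = 1 − 0.018 = 0.982
α ↔ β = 1 − |0.345 − 0.708| = 1 − 0.363 = 0.637
β ⊕ (α ↔ β) = min(1, 0.708 + 0.637) = min(1, 1.345) = 1.000
~(β ⊕ (α ↔ β)) = 1 − 1.000 = 0.000
~(β ⊕ (α ↔ β)) ↔ β = 1 − |0.000 − 0.708| = 1 − 0.708 = 0.292
~(~(β ⊕ (α ↔ β)) ↔ β) = 1 − 0.292 = 0.708
((β ∧ β) ↔ (α ⊕ (β ∧ α))) ↔ ~(~(β ⊕ (α ↔ β)) ↔ β) = 1 − |0.982 − 0.708| = 1 − 0.274 = 0.726
~(((β ∧ β) ↔ (α ⊕ (β ∧ α))) ↔ ~(~(β ⊕ (α ↔ β)) ↔ β)) = 1 − 0.726 = 0.274
~~(((β ∧ β) ↔ (α ⊕ (β ∧ α))) ↔ ~(~(β ⊕ (α ↔ β)) ↔ β)) = 1 − 0.274 = 0.726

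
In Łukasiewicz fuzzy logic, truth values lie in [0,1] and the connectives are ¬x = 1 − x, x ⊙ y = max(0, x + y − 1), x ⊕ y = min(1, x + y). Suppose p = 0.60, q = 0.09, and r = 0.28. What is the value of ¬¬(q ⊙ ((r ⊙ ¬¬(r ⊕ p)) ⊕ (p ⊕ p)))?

0.09

r ⊕ p = min(1, 0.28 + 0.60) = min(1, 0.88) = 0.88
¬(r ⊕ p) = 1 − 0.88 = 0.12
¬¬(r ⊕ p) = 1 − 0.12 = 0.88
r ⊙ ¬¬(r ⊕ p) = max(0, 0.28 + 0.88 − 1) = max(0, 0.16) = 0.16
p ⊕ p = min(1, 0.60 + 0.60) = min(1, 1.20) = 1.00
(r ⊙ ¬¬(r ⊕ p)) ⊕ (p ⊕ p) = min(1, 0.16 + 1.00) = min(1, 1.16) = 1.00
q ⊙ ((r ⊙ ¬¬(r ⊕ p)) ⊕ (p ⊕ p)) = max(0, 0.09 + 1.00 − 1) = max(0, 0.09) = 0.09
¬(q ⊙ ((r ⊙ ¬¬(r ⊕ p)) ⊕ (p ⊕ p))) = 1 − 0.09 = 0.91
¬¬(q ⊙ ((r ⊙ ¬¬(r ⊕ p)) ⊕ (p ⊕ p))) = 1 − 0.91 = 0.09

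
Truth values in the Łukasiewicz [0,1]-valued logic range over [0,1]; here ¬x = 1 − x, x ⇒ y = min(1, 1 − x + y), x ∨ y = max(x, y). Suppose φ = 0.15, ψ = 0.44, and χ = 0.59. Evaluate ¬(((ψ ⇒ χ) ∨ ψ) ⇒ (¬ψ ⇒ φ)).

0.41

ψ ⇒ χ = min(1, 1 − 0.44 + 0.59) = min(1, 1.15) = 1.00
(ψ ⇒ χ) ∨ ψ = max(1.00, 0.44) = 1.00
¬ψ = 1 − 0.44 = 0.56
¬ψ ⇒ φ = min(1, 1 − 0.56 + 0.15) = min(1, 0.59) = 0.59
((ψ ⇒ χ) ∨ ψ) ⇒ (¬ψ ⇒ φ) = min(1, 1 − 1.00 + 0.59) = min(1, 0.59) = 0.59
¬(((ψ ⇒ χ) ∨ ψ) ⇒ (¬ψ ⇒ φ)) = 1 − 0.59 = 0.41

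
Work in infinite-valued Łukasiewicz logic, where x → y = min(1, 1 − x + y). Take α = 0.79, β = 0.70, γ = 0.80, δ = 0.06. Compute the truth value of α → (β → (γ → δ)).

γ → δ = min(1, 1 − 0.80 + 0.06) = min(1, 0.26) = 0.26
β → (γ → δ) = min(1, 1 − 0.70 + 0.26) = min(1, 0.56) = 0.56
α → (β → (γ → δ)) = min(1, 1 − 0.79 + 0.56) = min(1, 0.77) = 0.77

0.77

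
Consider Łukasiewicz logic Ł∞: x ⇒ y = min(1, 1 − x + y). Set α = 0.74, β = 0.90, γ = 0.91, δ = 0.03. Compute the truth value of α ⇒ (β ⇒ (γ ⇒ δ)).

0.48

γ ⇒ δ = min(1, 1 − 0.91 + 0.03) = min(1, 0.12) = 0.12
β ⇒ (γ ⇒ δ) = min(1, 1 − 0.90 + 0.12) = min(1, 0.22) = 0.22
α ⇒ (β ⇒ (γ ⇒ δ)) = min(1, 1 − 0.74 + 0.22) = min(1, 0.48) = 0.48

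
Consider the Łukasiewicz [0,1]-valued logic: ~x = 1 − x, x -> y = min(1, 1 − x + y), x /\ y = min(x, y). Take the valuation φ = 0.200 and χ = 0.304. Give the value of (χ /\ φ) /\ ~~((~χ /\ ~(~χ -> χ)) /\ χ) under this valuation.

χ /\ φ = min(0.304, 0.200) = 0.200
~χ = 1 − 0.304 = 0.696
~χ -> χ = min(1, 1 − 0.696 + 0.304) = min(1, 0.608) = 0.608
~(~χ -> χ) = 1 − 0.608 = 0.392
~χ /\ ~(~χ -> χ) = min(0.696, 0.392) = 0.392
(~χ /\ ~(~χ -> χ)) /\ χ = min(0.392, 0.304) = 0.304
~((~χ /\ ~(~χ -> χ)) /\ χ) = 1 − 0.304 = 0.696
~~((~χ /\ ~(~χ -> χ)) /\ χ) = 1 − 0.696 = 0.304
(χ /\ φ) /\ ~~((~χ /\ ~(~χ -> χ)) /\ χ) = min(0.200, 0.304) = 0.200

0.200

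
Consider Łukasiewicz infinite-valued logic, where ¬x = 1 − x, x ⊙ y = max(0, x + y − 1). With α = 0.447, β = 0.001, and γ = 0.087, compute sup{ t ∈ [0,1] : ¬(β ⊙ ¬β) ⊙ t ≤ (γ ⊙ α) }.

0.000

¬β = 1 − 0.001 = 0.999
β ⊙ ¬β = max(0, 0.001 + 0.999 − 1) = max(0, 0.000) = 0.000
¬(β ⊙ ¬β) = 1 − 0.000 = 1.000
So the left factor is ¬(β ⊙ ¬β) = 1.000.
γ ⊙ α = max(0, 0.087 + 0.447 − 1) = max(0, -0.466) = 0.000
So the right-hand bound is γ ⊙ α = 0.000.
The residuum of the Łukasiewicz t-norm gives the supremum: min(1, 1 − 1.000 + 0.000).
1 − 1.000 + 0.000 = 0.000, so t = min(1, 0.000) = 0.000.
Check: 1.000 ⊙ 0.000 = max(0, 0.000) = 0.000 ≤ 0.000.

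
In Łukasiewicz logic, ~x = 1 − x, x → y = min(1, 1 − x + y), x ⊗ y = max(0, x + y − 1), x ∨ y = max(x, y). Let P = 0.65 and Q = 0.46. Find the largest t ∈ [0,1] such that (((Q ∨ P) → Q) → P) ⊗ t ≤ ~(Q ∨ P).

0.51

Q ∨ P = max(0.46, 0.65) = 0.65
(Q ∨ P) → Q = min(1, 1 − 0.65 + 0.46) = min(1, 0.81) = 0.81
((Q ∨ P) → Q) → P = min(1, 1 − 0.81 + 0.65) = min(1, 0.84) = 0.84
So the left factor is ((Q ∨ P) → Q) → P = 0.84.
~(Q ∨ P) = 1 − 0.65 = 0.35
So the right-hand bound is ~(Q ∨ P) = 0.35.
The residuum of the Łukasiewicz t-norm gives the supremum: min(1, 1 − 0.84 + 0.35).
1 − 0.84 + 0.35 = 0.51, so t = min(1, 0.51) = 0.51.
Check: 0.84 ⊗ 0.51 = max(0, 0.35) = 0.35 ≤ 0.35.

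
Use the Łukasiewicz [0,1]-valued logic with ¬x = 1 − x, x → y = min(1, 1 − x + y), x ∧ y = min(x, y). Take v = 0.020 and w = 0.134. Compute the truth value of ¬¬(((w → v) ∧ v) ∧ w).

w → v = min(1, 1 − 0.134 + 0.020) = min(1, 0.886) = 0.886
(w → v) ∧ v = min(0.886, 0.020) = 0.020
((w → v) ∧ v) ∧ w = min(0.020, 0.134) = 0.020
¬(((w → v) ∧ v) ∧ w) = 1 − 0.020 = 0.980
¬¬(((w → v) ∧ v) ∧ w) = 1 − 0.980 = 0.020

0.020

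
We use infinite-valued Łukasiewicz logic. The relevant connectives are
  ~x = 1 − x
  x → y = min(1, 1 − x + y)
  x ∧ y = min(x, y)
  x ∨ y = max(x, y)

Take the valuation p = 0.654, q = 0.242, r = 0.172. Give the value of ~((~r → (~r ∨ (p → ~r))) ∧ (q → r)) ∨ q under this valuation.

0.242

~r = 1 − 0.172 = 0.828
p → ~r = min(1, 1 − 0.654 + 0.828) = min(1, 1.174) = 1.000
~r ∨ (p → ~r) = max(0.828, 1.000) = 1.000
~r → (~r ∨ (p → ~r)) = min(1, 1 − 0.828 + 1.000) = min(1, 1.172) = 1.000
q → r = min(1, 1 − 0.242 + 0.172) = min(1, 0.930) = 0.930
(~r → (~r ∨ (p → ~r))) ∧ (q → r) = min(1.000, 0.930) = 0.930
~((~r → (~r ∨ (p → ~r))) ∧ (q → r)) = 1 − 0.930 = 0.070
~((~r → (~r ∨ (p → ~r))) ∧ (q → r)) ∨ q = max(0.070, 0.242) = 0.242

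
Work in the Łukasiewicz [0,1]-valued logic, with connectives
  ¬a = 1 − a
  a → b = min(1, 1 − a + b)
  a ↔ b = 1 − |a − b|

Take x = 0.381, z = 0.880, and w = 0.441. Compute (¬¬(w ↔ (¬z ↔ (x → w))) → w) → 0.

0.238

¬z = 1 − 0.880 = 0.120
x → w = min(1, 1 − 0.381 + 0.441) = min(1, 1.060) = 1.000
¬z ↔ (x → w) = 1 − |0.120 − 1.000| = 1 − 0.880 = 0.120
w ↔ (¬z ↔ (x → w)) = 1 − |0.441 − 0.120| = 1 − 0.321 = 0.679
¬(w ↔ (¬z ↔ (x → w))) = 1 − 0.679 = 0.321
¬¬(w ↔ (¬z ↔ (x → w))) = 1 − 0.321 = 0.679
¬¬(w ↔ (¬z ↔ (x → w))) → w = min(1, 1 − 0.679 + 0.441) = min(1, 0.762) = 0.762
(¬¬(w ↔ (¬z ↔ (x → w))) → w) → 0 = min(1, 1 − 0.762 + 0.000) = min(1, 0.238) = 0.238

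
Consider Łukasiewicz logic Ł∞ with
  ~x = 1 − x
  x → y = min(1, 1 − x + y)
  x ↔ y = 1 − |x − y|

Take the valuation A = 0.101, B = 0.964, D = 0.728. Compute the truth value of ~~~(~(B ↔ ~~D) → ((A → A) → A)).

0.135

~D = 1 − 0.728 = 0.272
~~D = 1 − 0.272 = 0.728
B ↔ ~~D = 1 − |0.964 − 0.728| = 1 − 0.236 = 0.764
~(B ↔ ~~D) = 1 − 0.764 = 0.236
A → A = min(1, 1 − 0.101 + 0.101) = min(1, 1.000) = 1.000
(A → A) → A = min(1, 1 − 1.000 + 0.101) = min(1, 0.101) = 0.101
~(B ↔ ~~D) → ((A → A) → A) = min(1, 1 − 0.236 + 0.101) = min(1, 0.865) = 0.865
~(~(B ↔ ~~D) → ((A → A) → A)) = 1 − 0.865 = 0.135
~~(~(B ↔ ~~D) → ((A → A) → A)) = 1 − 0.135 = 0.865
~~~(~(B ↔ ~~D) → ((A → A) → A)) = 1 − 0.865 = 0.135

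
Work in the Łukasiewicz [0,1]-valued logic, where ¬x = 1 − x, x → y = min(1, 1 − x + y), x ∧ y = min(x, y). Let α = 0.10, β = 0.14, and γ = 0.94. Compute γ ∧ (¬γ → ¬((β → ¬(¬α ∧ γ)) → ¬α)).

0.94

¬γ = 1 − 0.94 = 0.06
¬α = 1 − 0.10 = 0.90
¬α ∧ γ = min(0.90, 0.94) = 0.90
¬(¬α ∧ γ) = 1 − 0.90 = 0.10
β → ¬(¬α ∧ γ) = min(1, 1 − 0.14 + 0.10) = min(1, 0.96) = 0.96
(β → ¬(¬α ∧ γ)) → ¬α = min(1, 1 − 0.96 + 0.90) = min(1, 0.94) = 0.94
¬((β → ¬(¬α ∧ γ)) → ¬α) = 1 − 0.94 = 0.06
¬γ → ¬((β → ¬(¬α ∧ γ)) → ¬α) = min(1, 1 − 0.06 + 0.06) = min(1, 1.00) = 1.00
γ ∧ (¬γ → ¬((β → ¬(¬α ∧ γ)) → ¬α)) = min(0.94, 1.00) = 0.94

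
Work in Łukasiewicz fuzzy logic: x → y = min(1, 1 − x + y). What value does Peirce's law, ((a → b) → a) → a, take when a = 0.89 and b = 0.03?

0.89

a → b = min(1, 1 − 0.89 + 0.03) = min(1, 0.14) = 0.14
(a → b) → a = min(1, 1 − 0.14 + 0.89) = min(1, 1.75) = 1.00
((a → b) → a) → a = min(1, 1 − 1.00 + 0.89) = min(1, 0.89) = 0.89
(The value 0.89 < 1 shows this instance is not satisfied; not a Ł∞-tautology in general.)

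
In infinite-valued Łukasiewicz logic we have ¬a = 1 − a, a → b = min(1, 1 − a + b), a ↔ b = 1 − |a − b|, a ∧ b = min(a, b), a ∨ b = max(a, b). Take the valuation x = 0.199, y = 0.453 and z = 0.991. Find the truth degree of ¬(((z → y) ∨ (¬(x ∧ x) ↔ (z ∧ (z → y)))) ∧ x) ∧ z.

z → y = min(1, 1 − 0.991 + 0.453) = min(1, 0.462) = 0.462
x ∧ x = min(0.199, 0.199) = 0.199
¬(x ∧ x) = 1 − 0.199 = 0.801
z ∧ (z → y) = min(0.991, 0.462) = 0.462
¬(x ∧ x) ↔ (z ∧ (z → y)) = 1 − |0.801 − 0.462| = 1 − 0.339 = 0.661
(z → y) ∨ (¬(x ∧ x) ↔ (z ∧ (z → y))) = max(0.462, 0.661) = 0.661
((z → y) ∨ (¬(x ∧ x) ↔ (z ∧ (z → y)))) ∧ x = min(0.661, 0.199) = 0.199
¬(((z → y) ∨ (¬(x ∧ x) ↔ (z ∧ (z → y)))) ∧ x) = 1 − 0.199 = 0.801
¬(((z → y) ∨ (¬(x ∧ x) ↔ (z ∧ (z → y)))) ∧ x) ∧ z = min(0.801, 0.991) = 0.801

0.801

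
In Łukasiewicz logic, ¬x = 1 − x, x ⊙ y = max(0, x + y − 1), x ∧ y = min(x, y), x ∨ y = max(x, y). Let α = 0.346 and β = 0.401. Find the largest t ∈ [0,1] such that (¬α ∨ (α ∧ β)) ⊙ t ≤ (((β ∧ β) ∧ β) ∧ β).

¬α = 1 − 0.346 = 0.654
α ∧ β = min(0.346, 0.401) = 0.346
¬α ∨ (α ∧ β) = max(0.654, 0.346) = 0.654
So the left factor is ¬α ∨ (α ∧ β) = 0.654.
β ∧ β = min(0.401, 0.401) = 0.401
(β ∧ β) ∧ β = min(0.401, 0.401) = 0.401
((β ∧ β) ∧ β) ∧ β = min(0.401, 0.401) = 0.401
So the right-hand bound is ((β ∧ β) ∧ β) ∧ β = 0.401.
The residuum of the Łukasiewicz t-norm gives the supremum: min(1, 1 − 0.654 + 0.401).
1 − 0.654 + 0.401 = 0.747, so t = min(1, 0.747) = 0.747.
Check: 0.654 ⊙ 0.747 = max(0, 0.401) = 0.401 ≤ 0.401.

0.747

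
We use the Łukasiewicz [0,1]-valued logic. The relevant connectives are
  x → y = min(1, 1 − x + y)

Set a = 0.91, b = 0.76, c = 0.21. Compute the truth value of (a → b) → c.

0.36

a → b = min(1, 1 − 0.91 + 0.76) = min(1, 0.85) = 0.85
(a → b) → c = min(1, 1 − 0.85 + 0.21) = min(1, 0.36) = 0.36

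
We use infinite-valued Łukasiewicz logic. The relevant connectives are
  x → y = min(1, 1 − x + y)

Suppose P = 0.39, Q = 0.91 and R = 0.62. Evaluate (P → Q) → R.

0.62

P → Q = min(1, 1 − 0.39 + 0.91) = min(1, 1.52) = 1.00
(P → Q) → R = min(1, 1 − 1.00 + 0.62) = min(1, 0.62) = 0.62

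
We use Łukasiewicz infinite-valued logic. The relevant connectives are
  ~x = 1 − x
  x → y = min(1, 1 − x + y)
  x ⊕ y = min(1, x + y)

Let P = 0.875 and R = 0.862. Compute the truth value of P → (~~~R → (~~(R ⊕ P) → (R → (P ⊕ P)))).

~R = 1 − 0.862 = 0.138
~~R = 1 − 0.138 = 0.862
~~~R = 1 − 0.862 = 0.138
R ⊕ P = min(1, 0.862 + 0.875) = min(1, 1.737) = 1.000
~(R ⊕ P) = 1 − 1.000 = 0.000
~~(R ⊕ P) = 1 − 0.000 = 1.000
P ⊕ P = min(1, 0.875 + 0.875) = min(1, 1.750) = 1.000
R → (P ⊕ P) = min(1, 1 − 0.862 + 1.000) = min(1, 1.138) = 1.000
~~(R ⊕ P) → (R → (P ⊕ P)) = min(1, 1 − 1.000 + 1.000) = min(1, 1.000) = 1.000
~~~R → (~~(R ⊕ P) → (R → (P ⊕ P))) = min(1, 1 − 0.138 + 1.000) = min(1, 1.862) = 1.000
P → (~~~R → (~~(R ⊕ P) → (R → (P ⊕ P)))) = min(1, 1 − 0.875 + 1.000) = min(1, 1.125) = 1.000

1.000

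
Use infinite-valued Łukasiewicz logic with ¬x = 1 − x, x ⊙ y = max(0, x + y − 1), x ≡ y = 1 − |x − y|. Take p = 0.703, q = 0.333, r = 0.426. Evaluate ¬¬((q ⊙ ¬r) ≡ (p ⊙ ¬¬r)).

¬r = 1 − 0.426 = 0.574
q ⊙ ¬r = max(0, 0.333 + 0.574 − 1) = max(0, -0.093) = 0.000
¬¬r = 1 − 0.574 = 0.426
p ⊙ ¬¬r = max(0, 0.703 + 0.426 − 1) = max(0, 0.129) = 0.129
(q ⊙ ¬r) ≡ (p ⊙ ¬¬r) = 1 − |0.000 − 0.129| = 1 − 0.129 = 0.871
¬((q ⊙ ¬r) ≡ (p ⊙ ¬¬r)) = 1 − 0.871 = 0.129
¬¬((q ⊙ ¬r) ≡ (p ⊙ ¬¬r)) = 1 − 0.129 = 0.871

0.871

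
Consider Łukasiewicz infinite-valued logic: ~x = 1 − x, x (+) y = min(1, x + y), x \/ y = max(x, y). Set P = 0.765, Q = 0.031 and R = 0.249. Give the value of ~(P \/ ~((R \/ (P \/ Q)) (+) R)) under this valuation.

0.235

P \/ Q = max(0.765, 0.031) = 0.765
R \/ (P \/ Q) = max(0.249, 0.765) = 0.765
(R \/ (P \/ Q)) (+) R = min(1, 0.765 + 0.249) = min(1, 1.014) = 1.000
~((R \/ (P \/ Q)) (+) R) = 1 − 1.000 = 0.000
P \/ ~((R \/ (P \/ Q)) (+) R) = max(0.765, 0.000) = 0.765
~(P \/ ~((R \/ (P \/ Q)) (+) R)) = 1 − 0.765 = 0.235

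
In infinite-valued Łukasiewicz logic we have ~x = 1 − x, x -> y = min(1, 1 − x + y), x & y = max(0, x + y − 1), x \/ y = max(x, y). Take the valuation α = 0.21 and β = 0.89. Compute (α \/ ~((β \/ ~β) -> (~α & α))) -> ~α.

0.90

~β = 1 − 0.89 = 0.11
β \/ ~β = max(0.89, 0.11) = 0.89
~α = 1 − 0.21 = 0.79
~α & α = max(0, 0.79 + 0.21 − 1) = max(0, 0.00) = 0.00
(β \/ ~β) -> (~α & α) = min(1, 1 − 0.89 + 0.00) = min(1, 0.11) = 0.11
~((β \/ ~β) -> (~α & α)) = 1 − 0.11 = 0.89
α \/ ~((β \/ ~β) -> (~α & α)) = max(0.21, 0.89) = 0.89
(α \/ ~((β \/ ~β) -> (~α & α))) -> ~α = min(1, 1 − 0.89 + 0.79) = min(1, 0.90) = 0.90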